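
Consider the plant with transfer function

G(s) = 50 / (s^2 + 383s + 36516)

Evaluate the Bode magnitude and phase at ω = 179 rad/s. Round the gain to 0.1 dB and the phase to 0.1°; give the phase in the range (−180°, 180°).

-62.8 dB, -86.3°

Substitute s = j179:
Numerator: 50 = 50 + j0
Denominator: (j179)^2 + 383(j179) + 36516 = 4475 + j68557
|N| = √(50² + 0²) ≈ 50, ∠N ≈ 0.00°
|D| = √(4475² + 68557²) ≈ 68703, ∠D ≈ 86.27°
|G| = 50 / 68703 ≈ 0.00072777
Gain = 20 log₁₀(0.00072777) ≈ -62.76 dB
∠G = 0.00° − 86.27° = -86.27°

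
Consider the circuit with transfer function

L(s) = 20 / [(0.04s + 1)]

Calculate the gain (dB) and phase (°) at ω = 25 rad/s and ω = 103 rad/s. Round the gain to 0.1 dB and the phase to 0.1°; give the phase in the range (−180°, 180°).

ω = 25: 23.0 dB, -45.0°; ω = 103: 13.5 dB, -76.4°

At ω = 25 rad/s:
pole (1 + j25·0.04) = 1 + j1 → |·| ≈ 1.4142, ∠ ≈ 45.00°
|L| = 20 · 1 / (1.4142) ≈ 14.142
Gain = 20 log₁₀(14.142) ≈ 23.01 dB
∠L = (0°) − (45.00°) = -45.00°

At ω = 103 rad/s:
pole (1 + j103·0.04) = 1 + j4.12 → |·| ≈ 4.2396, ∠ ≈ 76.36°
|L| = 20 · 1 / (4.2396) ≈ 4.7174
Gain = 20 log₁₀(4.7174) ≈ 13.47 dB
∠L = (0°) − (76.36°) = -76.36°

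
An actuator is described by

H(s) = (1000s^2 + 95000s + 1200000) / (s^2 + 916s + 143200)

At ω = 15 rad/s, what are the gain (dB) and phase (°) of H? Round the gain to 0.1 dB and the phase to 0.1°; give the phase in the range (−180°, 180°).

Substitute s = j15:
Numerator: 1000(j15)^2 + 95000(j15) + 1200000 = 975000 + j1425000
Denominator: (j15)^2 + 916(j15) + 143200 = 142975 + j13740
|N| = √(975000² + 1425000²) ≈ 1.7266e+06, ∠N ≈ 55.62°
|D| = √(142975² + 13740²) ≈ 1.4363e+05, ∠D ≈ 5.49°
|H| = 1.7266e+06 / 1.4363e+05 ≈ 12.021
Gain = 20 log₁₀(12.021) ≈ 21.60 dB
∠H = 55.62° − 5.49° = 50.13°

21.6 dB, 50.1°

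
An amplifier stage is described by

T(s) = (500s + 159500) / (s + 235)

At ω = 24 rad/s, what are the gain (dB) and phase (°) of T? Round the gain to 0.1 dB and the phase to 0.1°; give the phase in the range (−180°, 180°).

Substitute s = j24:
Numerator: 500(j24) + 159500 = 159500 + j12000
Denominator: (j24) + 235 = 235 + j24
|N| = √(159500² + 12000²) ≈ 1.5995e+05, ∠N ≈ 4.30°
|D| = √(235² + 24²) ≈ 236.22, ∠D ≈ 5.83°
|T| = 1.5995e+05 / 236.22 ≈ 677.12
Gain = 20 log₁₀(677.12) ≈ 56.61 dB
∠T = 4.30° − 5.83° = -1.53°

56.6 dB, -1.5°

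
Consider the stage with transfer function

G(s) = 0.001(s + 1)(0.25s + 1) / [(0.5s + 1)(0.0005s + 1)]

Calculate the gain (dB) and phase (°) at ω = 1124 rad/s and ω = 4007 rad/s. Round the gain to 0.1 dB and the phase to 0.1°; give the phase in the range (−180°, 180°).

ω = 1124: -6.2 dB, 60.5°; ω = 4007: -1.0 dB, 26.5°

At ω = 1124 rad/s:
zero (1 + j1124·1) = 1 + j1124 → |·| ≈ 1124, ∠ ≈ 89.95°
zero (1 + j1124·0.25) = 1 + j281 → |·| ≈ 281, ∠ ≈ 89.80°
pole (1 + j1124·0.5) = 1 + j562 → |·| ≈ 562, ∠ ≈ 89.90°
pole (1 + j1124·0.0005) = 1 + j0.562 → |·| ≈ 1.1471, ∠ ≈ 29.34°
|G| = 0.001 · 1124 · 281 / (562 · 1.1471) ≈ 0.48993
Gain = 20 log₁₀(0.48993) ≈ -6.20 dB
∠G = (89.95° + 89.80°) − (89.90° + 29.34°) = 60.51°

At ω = 4007 rad/s:
zero (1 + j4007·1) = 1 + j4007 → |·| ≈ 4007, ∠ ≈ 89.99°
zero (1 + j4007·0.25) = 1 + j1001.75 → |·| ≈ 1001.8, ∠ ≈ 89.94°
pole (1 + j4007·0.5) = 1 + j2003.5 → |·| ≈ 2003.5, ∠ ≈ 89.97°
pole (1 + j4007·0.0005) = 1 + j2.0035 → |·| ≈ 2.2392, ∠ ≈ 63.47°
|G| = 0.001 · 4007 · 1001.8 / (2003.5 · 2.2392) ≈ 0.89478
Gain = 20 log₁₀(0.89478) ≈ -0.97 dB
∠G = (89.99° + 89.94°) − (89.97° + 63.47°) = 26.49°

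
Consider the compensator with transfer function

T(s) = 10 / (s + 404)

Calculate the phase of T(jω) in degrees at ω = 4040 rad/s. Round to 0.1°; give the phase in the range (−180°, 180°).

-84.3°

Substitute s = j4040:
Numerator: 10 = 10 + j0
Denominator: (j4040) + 404 = 404 + j4040
|N| = √(10² + 0²) ≈ 10, ∠N ≈ 0.00°
|D| = √(404² + 4040²) ≈ 4060.1, ∠D ≈ 84.29°
∠T = 0.00° − 84.29° = -84.29°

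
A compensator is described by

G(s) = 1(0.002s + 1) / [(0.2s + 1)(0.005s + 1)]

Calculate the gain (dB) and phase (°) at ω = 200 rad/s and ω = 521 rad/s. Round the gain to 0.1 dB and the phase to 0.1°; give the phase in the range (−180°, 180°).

ω = 200: -34.4 dB, -111.8°; ω = 521: -46.1 dB, -112.3°

At ω = 200 rad/s:
zero (1 + j200·0.002) = 1 + j0.4 → |·| ≈ 1.077, ∠ ≈ 21.80°
pole (1 + j200·0.2) = 1 + j40 → |·| ≈ 40.012, ∠ ≈ 88.57°
pole (1 + j200·0.005) = 1 + j1 → |·| ≈ 1.4142, ∠ ≈ 45.00°
|G| = 1 · 1.077 / (40.012 · 1.4142) ≈ 0.019033
Gain = 20 log₁₀(0.019033) ≈ -34.41 dB
∠G = (21.80°) − (88.57° + 45.00°) = -111.77°

At ω = 521 rad/s:
zero (1 + j521·0.002) = 1 + j1.042 → |·| ≈ 1.4442, ∠ ≈ 46.18°
pole (1 + j521·0.2) = 1 + j104.2 → |·| ≈ 104.2, ∠ ≈ 89.45°
pole (1 + j521·0.005) = 1 + j2.605 → |·| ≈ 2.7903, ∠ ≈ 69.00°
|G| = 1 · 1.4442 / (104.2 · 2.7903) ≈ 0.0049672
Gain = 20 log₁₀(0.0049672) ≈ -46.08 dB
∠G = (46.18°) − (89.45° + 69.00°) = -112.27°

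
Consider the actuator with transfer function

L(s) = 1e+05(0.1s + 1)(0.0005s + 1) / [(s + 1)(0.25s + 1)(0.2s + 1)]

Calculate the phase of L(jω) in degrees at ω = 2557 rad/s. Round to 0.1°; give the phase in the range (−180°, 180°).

-128.0°

At ω = 2557 rad/s:
zero (1 + j2557·0.1) = 1 + j255.7 → |·| ≈ 255.7, ∠ ≈ 89.78°
zero (1 + j2557·0.0005) = 1 + j1.2785 → |·| ≈ 1.6231, ∠ ≈ 51.97°
pole (1 + j2557·1) = 1 + j2557 → |·| ≈ 2557, ∠ ≈ 89.98°
pole (1 + j2557·0.25) = 1 + j639.25 → |·| ≈ 639.25, ∠ ≈ 89.91°
pole (1 + j2557·0.2) = 1 + j511.4 → |·| ≈ 511.4, ∠ ≈ 89.89°
∠L = (89.78° + 51.97°) − (89.98° + 89.91° + 89.89°) = -128.03°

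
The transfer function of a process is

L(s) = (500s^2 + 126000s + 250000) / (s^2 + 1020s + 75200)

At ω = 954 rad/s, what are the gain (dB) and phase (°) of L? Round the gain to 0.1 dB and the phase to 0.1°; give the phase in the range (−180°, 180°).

Substitute s = j954:
Numerator: 500(j954)^2 + 126000(j954) + 250000 = -454808000 + j120204000
Denominator: (j954)^2 + 1020(j954) + 75200 = -834916 + j973080
|N| = √(454808000² + 120204000²) ≈ 4.7042e+08, ∠N ≈ 165.20°
|D| = √(834916² + 973080²) ≈ 1.2822e+06, ∠D ≈ 130.63°
|L| = 4.7042e+08 / 1.2822e+06 ≈ 366.89
Gain = 20 log₁₀(366.89) ≈ 51.29 dB
∠L = 165.20° − 130.63° = 34.57°

51.3 dB, 34.6°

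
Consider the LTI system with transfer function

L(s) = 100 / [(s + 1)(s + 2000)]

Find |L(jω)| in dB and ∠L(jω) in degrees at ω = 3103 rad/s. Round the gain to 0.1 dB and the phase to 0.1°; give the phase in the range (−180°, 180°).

At s = jω = j3103:
pole (s+1): 1 + j3103 → |·| = √(1²+3103²) = √9628610 ≈ 3103, ∠ = arctan(3103/1) ≈ 89.98°
pole (s+2000): 2000 + j3103 → |·| = √(2000²+3103²) = √13628609 ≈ 3691.7, ∠ = arctan(3103/2000) ≈ 57.20°
|L| = 100 / 1.1455e+07 ≈ 8.7298e-06
Gain = 20 log₁₀(8.7298e-06) ≈ -101.18 dB
∠L = 0.00° − 147.18° = -147.18°

-101.2 dB, -147.2°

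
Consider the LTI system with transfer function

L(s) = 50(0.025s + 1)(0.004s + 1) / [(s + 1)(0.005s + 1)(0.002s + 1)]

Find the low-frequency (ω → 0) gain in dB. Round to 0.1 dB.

L(0) = 50 · 1 / 1 = 50
20 log₁₀(50) ≈ 33.98 dB

34.0 dB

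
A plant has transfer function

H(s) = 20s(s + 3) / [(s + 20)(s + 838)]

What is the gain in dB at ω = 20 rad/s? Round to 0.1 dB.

-9.3 dB

At s = jω = j20:
zero (s+3): 3 + j20 → |·| = √(3²+20²) = √409 ≈ 20.224, ∠ = arctan(20/3) ≈ 81.47°
zero at origin: s = j20 → |·| = 20, ∠ = 90.00°
pole (s+20): 20 + j20 → |·| = √(20²+20²) = √800 ≈ 28.284, ∠ = arctan(20/20) ≈ 45.00°
pole (s+838): 838 + j20 → |·| = √(838²+20²) = √702644 ≈ 838.24, ∠ = arctan(20/838) ≈ 1.37°
|H| = 20 · 404.48 / 23709 ≈ 0.3412
Gain = 20 log₁₀(0.3412) ≈ -9.34 dB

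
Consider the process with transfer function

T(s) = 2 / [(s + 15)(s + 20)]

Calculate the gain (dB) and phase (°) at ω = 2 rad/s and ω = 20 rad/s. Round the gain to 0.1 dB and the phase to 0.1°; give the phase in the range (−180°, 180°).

At s = jω = j2:
pole (s+15): 15 + j2 → |·| = √(15²+2²) = √229 ≈ 15.133, ∠ = arctan(2/15) ≈ 7.59°
pole (s+20): 20 + j2 → |·| = √(20²+2²) = √404 ≈ 20.1, ∠ = arctan(2/20) ≈ 5.71°
|T| = 2 / 304.17 ≈ 0.0065753
Gain = 20 log₁₀(0.0065753) ≈ -43.64 dB
∠T = 0.00° − 13.30° = -13.30°

At s = jω = j20:
pole (s+15): 15 + j20 → |·| = √(15²+20²) = √625 ≈ 25, ∠ = arctan(20/15) ≈ 53.13°
pole (s+20): 20 + j20 → |·| = √(20²+20²) = √800 ≈ 28.284, ∠ = arctan(20/20) ≈ 45.00°
|T| = 2 / 707.1 ≈ 0.0028285
Gain = 20 log₁₀(0.0028285) ≈ -50.97 dB
∠T = 0.00° − 98.13° = -98.13°

ω = 2: -43.6 dB, -13.3°; ω = 20: -51.0 dB, -98.1°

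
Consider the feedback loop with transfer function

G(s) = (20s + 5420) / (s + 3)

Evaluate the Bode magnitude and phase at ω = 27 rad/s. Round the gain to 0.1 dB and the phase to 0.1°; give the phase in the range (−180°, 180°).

46.0 dB, -78.0°

Substitute s = j27:
Numerator: 20(j27) + 5420 = 5420 + j540
Denominator: (j27) + 3 = 3 + j27
|N| = √(5420² + 540²) ≈ 5446.8, ∠N ≈ 5.69°
|D| = √(3² + 27²) ≈ 27.166, ∠D ≈ 83.66°
|G| = 5446.8 / 27.166 ≈ 200.5
Gain = 20 log₁₀(200.5) ≈ 46.04 dB
∠G = 5.69° − 83.66° = -77.97°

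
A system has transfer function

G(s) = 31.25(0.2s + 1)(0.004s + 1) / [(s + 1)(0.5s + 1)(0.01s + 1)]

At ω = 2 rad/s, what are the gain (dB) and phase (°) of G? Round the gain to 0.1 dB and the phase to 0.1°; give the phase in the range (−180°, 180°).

At ω = 2 rad/s:
zero (1 + j2·0.2) = 1 + j0.4 → |·| ≈ 1.077, ∠ ≈ 21.80°
zero (1 + j2·0.004) = 1 + j0.008 → |·| ≈ 1, ∠ ≈ 0.46°
pole (1 + j2·1) = 1 + j2 → |·| ≈ 2.2361, ∠ ≈ 63.43°
pole (1 + j2·0.5) = 1 + j1 → |·| ≈ 1.4142, ∠ ≈ 45.00°
pole (1 + j2·0.01) = 1 + j0.02 → |·| ≈ 1.0002, ∠ ≈ 1.15°
|G| = 31.25 · 1.077 · 1 / (2.2361 · 1.4142 · 1.0002) ≈ 10.641
Gain = 20 log₁₀(10.641) ≈ 20.54 dB
∠G = (21.80° + 0.46°) − (63.43° + 45.00° + 1.15°) = -87.32°

20.5 dB, -87.3°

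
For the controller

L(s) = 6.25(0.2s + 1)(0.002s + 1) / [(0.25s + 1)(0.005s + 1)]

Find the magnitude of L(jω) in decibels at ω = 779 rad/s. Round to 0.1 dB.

At ω = 779 rad/s:
zero (1 + j779·0.2) = 1 + j155.8 → |·| ≈ 155.8, ∠ ≈ 89.63°
zero (1 + j779·0.002) = 1 + j1.558 → |·| ≈ 1.8513, ∠ ≈ 57.31°
pole (1 + j779·0.25) = 1 + j194.75 → |·| ≈ 194.75, ∠ ≈ 89.71°
pole (1 + j779·0.005) = 1 + j3.895 → |·| ≈ 4.0213, ∠ ≈ 75.60°
|L| = 6.25 · 155.8 · 1.8513 / (194.75 · 4.0213) ≈ 2.3019
Gain = 20 log₁₀(2.3019) ≈ 7.24 dB

7.2 dB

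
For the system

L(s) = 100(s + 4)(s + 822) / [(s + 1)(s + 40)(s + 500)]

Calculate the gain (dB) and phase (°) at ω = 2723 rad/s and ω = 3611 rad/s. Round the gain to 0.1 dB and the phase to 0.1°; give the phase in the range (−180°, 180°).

ω = 2723: -28.5 dB, -95.6°; ω = 3611: -31.0 dB, -94.4°

At s = jω = j2723:
zero (s+4): 4 + j2723 → |·| = √(4²+2723²) = √7414745 ≈ 2723, ∠ = arctan(2723/4) ≈ 89.92°
zero (s+822): 822 + j2723 → |·| = √(822²+2723²) = √8090413 ≈ 2844.4, ∠ = arctan(2723/822) ≈ 73.20°
pole (s+1): 1 + j2723 → |·| = √(1²+2723²) = √7414730 ≈ 2723, ∠ = arctan(2723/1) ≈ 89.98°
pole (s+40): 40 + j2723 → |·| = √(40²+2723²) = √7416329 ≈ 2723.3, ∠ = arctan(2723/40) ≈ 89.16°
pole (s+500): 500 + j2723 → |·| = √(500²+2723²) = √7664729 ≈ 2768.5, ∠ = arctan(2723/500) ≈ 79.60°
|L| = 100 · 7.7453e+06 / 2.053e+10 ≈ 0.037727
Gain = 20 log₁₀(0.037727) ≈ -28.47 dB
∠L = 163.12° − 258.74° = -95.62°

At s = jω = j3611:
zero (s+4): 4 + j3611 → |·| = √(4²+3611²) = √13039337 ≈ 3611, ∠ = arctan(3611/4) ≈ 89.94°
zero (s+822): 822 + j3611 → |·| = √(822²+3611²) = √13715005 ≈ 3703.4, ∠ = arctan(3611/822) ≈ 77.18°
pole (s+1): 1 + j3611 → |·| = √(1²+3611²) = √13039322 ≈ 3611, ∠ = arctan(3611/1) ≈ 89.98°
pole (s+40): 40 + j3611 → |·| = √(40²+3611²) = √13040921 ≈ 3611.2, ∠ = arctan(3611/40) ≈ 89.37°
pole (s+500): 500 + j3611 → |·| = √(500²+3611²) = √13289321 ≈ 3645.5, ∠ = arctan(3611/500) ≈ 82.12°
|L| = 100 · 1.3373e+07 / 4.7537e+10 ≈ 0.028132
Gain = 20 log₁₀(0.028132) ≈ -31.02 dB
∠L = 167.12° − 261.47° = -94.35°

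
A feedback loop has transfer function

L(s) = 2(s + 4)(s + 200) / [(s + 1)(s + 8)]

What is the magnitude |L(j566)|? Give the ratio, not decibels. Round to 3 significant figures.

At s = jω = j566:
zero (s+4): 4 + j566 → |·| = √(4²+566²) = √320372 ≈ 566.01, ∠ = arctan(566/4) ≈ 89.60°
zero (s+200): 200 + j566 → |·| = √(200²+566²) = √360356 ≈ 600.3, ∠ = arctan(566/200) ≈ 70.54°
pole (s+1): 1 + j566 → |·| = √(1²+566²) = √320357 ≈ 566, ∠ = arctan(566/1) ≈ 89.90°
pole (s+8): 8 + j566 → |·| = √(8²+566²) = √320420 ≈ 566.06, ∠ = arctan(566/8) ≈ 89.19°
|L| = 2 · 3.3978e+05 / 3.2039e+05 ≈ 2.121

2.12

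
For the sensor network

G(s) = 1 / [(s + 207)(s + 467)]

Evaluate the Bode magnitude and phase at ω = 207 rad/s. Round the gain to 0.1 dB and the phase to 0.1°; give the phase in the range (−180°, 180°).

At s = jω = j207:
pole (s+207): 207 + j207 → |·| = √(207²+207²) = √85698 ≈ 292.74, ∠ = arctan(207/207) ≈ 45.00°
pole (s+467): 467 + j207 → |·| = √(467²+207²) = √260938 ≈ 510.82, ∠ = arctan(207/467) ≈ 23.91°
|G| = 1 / 1.4954e+05 ≈ 6.6872e-06
Gain = 20 log₁₀(6.6872e-06) ≈ -103.50 dB
∠G = 0.00° − 68.91° = -68.91°

-103.5 dB, -68.9°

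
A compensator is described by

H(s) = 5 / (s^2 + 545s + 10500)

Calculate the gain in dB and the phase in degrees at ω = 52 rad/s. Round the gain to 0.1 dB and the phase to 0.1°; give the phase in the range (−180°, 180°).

Substitute s = j52:
Numerator: 5 = 5 + j0
Denominator: (j52)^2 + 545(j52) + 10500 = 7796 + j28340
|N| = √(5² + 0²) ≈ 5, ∠N ≈ 0.00°
|D| = √(7796² + 28340²) ≈ 29393, ∠D ≈ 74.62°
|H| = 5 / 29393 ≈ 0.00017011
Gain = 20 log₁₀(0.00017011) ≈ -75.39 dB
∠H = 0.00° − 74.62° = -74.62°

-75.4 dB, -74.6°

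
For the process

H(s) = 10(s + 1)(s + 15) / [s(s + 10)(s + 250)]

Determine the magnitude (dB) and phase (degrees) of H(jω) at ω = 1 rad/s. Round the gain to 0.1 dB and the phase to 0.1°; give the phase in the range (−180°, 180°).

-21.5 dB, -47.1°

At s = jω = j1:
zero (s+1): 1 + j1 → |·| = √(1²+1²) = √2 ≈ 1.4142, ∠ = arctan(1/1) ≈ 45.00°
zero (s+15): 15 + j1 → |·| = √(15²+1²) = √226 ≈ 15.033, ∠ = arctan(1/15) ≈ 3.81°
pole (s+10): 10 + j1 → |·| = √(10²+1²) = √101 ≈ 10.05, ∠ = arctan(1/10) ≈ 5.71°
pole (s+250): 250 + j1 → |·| = √(250²+1²) = √62501 ≈ 250, ∠ = arctan(1/250) ≈ 0.23°
pole at origin: |s| = 1, ∠ = 90.00° (in denominator)
|H| = 10 · 21.26 / 2512.5 ≈ 0.084617
Gain = 20 log₁₀(0.084617) ≈ -21.45 dB
∠H = 48.81° − 95.94° = -47.13°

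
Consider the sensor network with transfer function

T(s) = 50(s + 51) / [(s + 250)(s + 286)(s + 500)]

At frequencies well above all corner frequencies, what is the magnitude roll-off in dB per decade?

Each pole contributes −20 dB/decade at high frequency; each zero contributes +20 dB/decade.
Net: 1 zero(s) − 3 pole(s) → -40 dB/decade.

-40 dB/decade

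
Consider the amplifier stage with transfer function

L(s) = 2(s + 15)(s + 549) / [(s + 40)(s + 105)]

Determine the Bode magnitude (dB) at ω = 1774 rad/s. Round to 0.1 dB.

6.4 dB

At s = jω = j1774:
zero (s+15): 15 + j1774 → |·| = √(15²+1774²) = √3147301 ≈ 1774.1, ∠ = arctan(1774/15) ≈ 89.52°
zero (s+549): 549 + j1774 → |·| = √(549²+1774²) = √3448477 ≈ 1857, ∠ = arctan(1774/549) ≈ 72.80°
pole (s+40): 40 + j1774 → |·| = √(40²+1774²) = √3148676 ≈ 1774.5, ∠ = arctan(1774/40) ≈ 88.71°
pole (s+105): 105 + j1774 → |·| = √(105²+1774²) = √3158101 ≈ 1777.1, ∠ = arctan(1774/105) ≈ 86.61°
|L| = 2 · 3.2945e+06 / 3.1535e+06 ≈ 2.0894
Gain = 20 log₁₀(2.0894) ≈ 6.40 dB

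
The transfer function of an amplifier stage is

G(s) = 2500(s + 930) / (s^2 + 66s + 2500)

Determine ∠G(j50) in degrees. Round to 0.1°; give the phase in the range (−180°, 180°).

-86.9°

At s = jω = j50:
zero (s+930): 930 + j50 → |·| = √(930²+50²) = √867400 ≈ 931.34, ∠ = arctan(50/930) ≈ 3.08°
quadratic: (j50)² + 66·j50 + 2500 = 0 + j3300 → |·| ≈ 3300, ∠ ≈ 90.00°
∠G = 3.08° − 90.00° = -86.92°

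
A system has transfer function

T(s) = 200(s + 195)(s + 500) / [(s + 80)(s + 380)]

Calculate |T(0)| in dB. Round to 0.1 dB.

56.1 dB

T(0) = 200·195·500 / (80·380) ≈ 641.45
20 log₁₀(641.45) ≈ 56.14 dB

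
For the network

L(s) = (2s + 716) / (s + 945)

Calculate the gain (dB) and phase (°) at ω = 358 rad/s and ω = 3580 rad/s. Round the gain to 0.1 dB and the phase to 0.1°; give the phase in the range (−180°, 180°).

Substitute s = j358:
Numerator: 2(j358) + 716 = 716 + j716
Denominator: (j358) + 945 = 945 + j358
|N| = √(716² + 716²) ≈ 1012.6, ∠N ≈ 45.00°
|D| = √(945² + 358²) ≈ 1010.5, ∠D ≈ 20.75°
|L| = 1012.6 / 1010.5 ≈ 1.0021
Gain = 20 log₁₀(1.0021) ≈ 0.02 dB
∠L = 45.00° − 20.75° = 24.25°

Substitute s = j3580:
Numerator: 2(j3580) + 716 = 716 + j7160
Denominator: (j3580) + 945 = 945 + j3580
|N| = √(716² + 7160²) ≈ 7195.7, ∠N ≈ 84.29°
|D| = √(945² + 3580²) ≈ 3702.6, ∠D ≈ 75.21°
|L| = 7195.7 / 3702.6 ≈ 1.9434
Gain = 20 log₁₀(1.9434) ≈ 5.77 dB
∠L = 84.29° − 75.21° = 9.08°

ω = 358: 0.0 dB, 24.3°; ω = 3580: 5.8 dB, 9.1°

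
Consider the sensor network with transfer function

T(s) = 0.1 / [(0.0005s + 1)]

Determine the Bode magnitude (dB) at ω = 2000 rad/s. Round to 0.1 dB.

-23.0 dB

At ω = 2000 rad/s:
pole (1 + j2000·0.0005) = 1 + j1 → |·| ≈ 1.4142, ∠ ≈ 45.00°
|T| = 0.1 · 1 / (1.4142) ≈ 0.070711
Gain = 20 log₁₀(0.070711) ≈ -23.01 dB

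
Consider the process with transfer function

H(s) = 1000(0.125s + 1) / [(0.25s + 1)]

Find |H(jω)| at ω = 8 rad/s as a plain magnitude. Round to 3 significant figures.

632

At ω = 8 rad/s:
zero (1 + j8·0.125) = 1 + j1 → |·| ≈ 1.4142, ∠ ≈ 45.00°
pole (1 + j8·0.25) = 1 + j2 → |·| ≈ 2.2361, ∠ ≈ 63.43°
|H| = 1000 · 1.4142 / (2.2361) ≈ 632.44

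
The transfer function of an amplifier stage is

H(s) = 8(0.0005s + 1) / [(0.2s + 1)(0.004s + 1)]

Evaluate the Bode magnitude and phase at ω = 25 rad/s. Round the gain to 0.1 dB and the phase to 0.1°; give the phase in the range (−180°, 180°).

3.9 dB, -83.7°

At ω = 25 rad/s:
zero (1 + j25·0.0005) = 1 + j0.0125 → |·| ≈ 1.0001, ∠ ≈ 0.72°
pole (1 + j25·0.2) = 1 + j5 → |·| ≈ 5.099, ∠ ≈ 78.69°
pole (1 + j25·0.004) = 1 + j0.1 → |·| ≈ 1.005, ∠ ≈ 5.71°
|H| = 8 · 1.0001 / (5.099 · 1.005) ≈ 1.5613
Gain = 20 log₁₀(1.5613) ≈ 3.87 dB
∠H = (0.72°) − (78.69° + 5.71°) = -83.68°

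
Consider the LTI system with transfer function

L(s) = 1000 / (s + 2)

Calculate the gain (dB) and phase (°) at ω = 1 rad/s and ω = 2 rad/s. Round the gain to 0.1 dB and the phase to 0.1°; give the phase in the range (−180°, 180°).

ω = 1: 53.0 dB, -26.6°; ω = 2: 51.0 dB, -45.0°

At s = jω = j1:
pole (s+2): 2 + j1 → |·| = √(2²+1²) = √5 ≈ 2.2361, ∠ = arctan(1/2) ≈ 26.57°
|L| = 1000 / 2.2361 ≈ 447.21
Gain = 20 log₁₀(447.21) ≈ 53.01 dB
∠L = 0.00° − 26.57° = -26.57°

At s = jω = j2:
pole (s+2): 2 + j2 → |·| = √(2²+2²) = √8 ≈ 2.8284, ∠ = arctan(2/2) ≈ 45.00°
|L| = 1000 / 2.8284 ≈ 353.56
Gain = 20 log₁₀(353.56) ≈ 50.97 dB
∠L = 0.00° − 45.00° = -45.00°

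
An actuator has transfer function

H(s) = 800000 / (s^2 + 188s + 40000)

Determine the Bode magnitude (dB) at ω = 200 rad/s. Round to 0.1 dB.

26.6 dB

At s = jω = j200:
quadratic: (j200)² + 188·j200 + 40000 = 0 + j37600 → |·| ≈ 37600, ∠ ≈ 90.00°
|H| = 800000 / 37600 ≈ 21.277
Gain = 20 log₁₀(21.277) ≈ 26.56 dB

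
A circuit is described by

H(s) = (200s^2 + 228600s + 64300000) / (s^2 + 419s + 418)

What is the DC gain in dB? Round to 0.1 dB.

H(0) = 64300000 / 418 ≈ 1.5383e+05
20 log₁₀(1.5383e+05) ≈ 103.74 dB

103.7 dB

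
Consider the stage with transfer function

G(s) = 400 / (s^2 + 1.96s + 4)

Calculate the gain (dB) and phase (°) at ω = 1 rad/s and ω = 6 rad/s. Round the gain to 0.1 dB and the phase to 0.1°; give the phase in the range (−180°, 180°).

At s = jω = j1:
quadratic: (j1)² + 1.96·j1 + 4 = 3 + j1.96 → |·| ≈ 3.5835, ∠ ≈ 33.16°
|G| = 400 / 3.5835 ≈ 111.62
Gain = 20 log₁₀(111.62) ≈ 40.95 dB
∠G = 0.00° − 33.16° = -33.16°

At s = jω = j6:
quadratic: (j6)² + 1.96·j6 + 4 = -32 + j11.76 → |·| ≈ 34.092, ∠ ≈ 159.82°
|G| = 400 / 34.092 ≈ 11.733
Gain = 20 log₁₀(11.733) ≈ 21.39 dB
∠G = 0.00° − 159.82° = -159.82°

ω = 1: 41.0 dB, -33.2°; ω = 6: 21.4 dB, -159.8°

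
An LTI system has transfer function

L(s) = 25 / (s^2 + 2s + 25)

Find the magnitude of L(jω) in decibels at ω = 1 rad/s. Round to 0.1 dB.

At s = jω = j1:
quadratic: (j1)² + 2·j1 + 25 = 24 + j2 → |·| ≈ 24.083, ∠ ≈ 4.76°
|L| = 25 / 24.083 ≈ 1.0381
Gain = 20 log₁₀(1.0381) ≈ 0.32 dB

0.3 dB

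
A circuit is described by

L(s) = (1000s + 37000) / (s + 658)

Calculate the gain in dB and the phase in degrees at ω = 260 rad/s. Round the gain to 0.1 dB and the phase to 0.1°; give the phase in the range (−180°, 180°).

51.4 dB, 60.3°

Substitute s = j260:
Numerator: 1000(j260) + 37000 = 37000 + j260000
Denominator: (j260) + 658 = 658 + j260
|N| = √(37000² + 260000²) ≈ 2.6262e+05, ∠N ≈ 81.90°
|D| = √(658² + 260²) ≈ 707.51, ∠D ≈ 21.56°
|L| = 2.6262e+05 / 707.51 ≈ 371.19
Gain = 20 log₁₀(371.19) ≈ 51.39 dB
∠L = 81.90° − 21.56° = 60.34°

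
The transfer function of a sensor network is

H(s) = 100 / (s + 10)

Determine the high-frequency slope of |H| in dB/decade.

-20 dB/decade

Each pole contributes −20 dB/decade at high frequency; each zero contributes +20 dB/decade.
Net: 0 zero(s) − 1 pole(s) → -20 dB/decade.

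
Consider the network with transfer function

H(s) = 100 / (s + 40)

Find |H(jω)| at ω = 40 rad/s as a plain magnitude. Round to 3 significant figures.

Substitute s = j40:
Numerator: 100 = 100 + j0
Denominator: (j40) + 40 = 40 + j40
|N| = √(100² + 0²) ≈ 100, ∠N ≈ 0.00°
|D| = √(40² + 40²) ≈ 56.569, ∠D ≈ 45.00°
|H| = 100 / 56.569 ≈ 1.7678

1.77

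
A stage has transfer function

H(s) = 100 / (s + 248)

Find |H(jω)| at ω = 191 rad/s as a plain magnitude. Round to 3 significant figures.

At s = jω = j191:
pole (s+248): 248 + j191 → |·| = √(248²+191²) = √97985 ≈ 313.03, ∠ = arctan(191/248) ≈ 37.60°
|H| = 100 / 313.03 ≈ 0.31946

0.319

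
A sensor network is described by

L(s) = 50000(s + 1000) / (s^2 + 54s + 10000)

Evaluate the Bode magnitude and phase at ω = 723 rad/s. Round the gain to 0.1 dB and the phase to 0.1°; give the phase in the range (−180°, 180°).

At s = jω = j723:
zero (s+1000): 1000 + j723 → |·| = √(1000²+723²) = √1522729 ≈ 1234, ∠ = arctan(723/1000) ≈ 35.87°
quadratic: (j723)² + 54·j723 + 10000 = -512729 + j39042 → |·| ≈ 5.1421e+05, ∠ ≈ 175.65°
|L| = 50000 · 1234 / 5.1421e+05 ≈ 119.99
Gain = 20 log₁₀(119.99) ≈ 41.58 dB
∠L = 35.87° − 175.65° = -139.78°

41.6 dB, -139.8°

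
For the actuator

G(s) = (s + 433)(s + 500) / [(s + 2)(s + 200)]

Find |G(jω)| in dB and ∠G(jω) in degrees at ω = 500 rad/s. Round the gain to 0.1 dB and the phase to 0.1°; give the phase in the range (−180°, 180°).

At s = jω = j500:
zero (s+433): 433 + j500 → |·| = √(433²+500²) = √437489 ≈ 661.43, ∠ = arctan(500/433) ≈ 49.11°
zero (s+500): 500 + j500 → |·| = √(500²+500²) = √500000 ≈ 707.11, ∠ = arctan(500/500) ≈ 45.00°
pole (s+2): 2 + j500 → |·| = √(2²+500²) = √250004 ≈ 500, ∠ = arctan(500/2) ≈ 89.77°
pole (s+200): 200 + j500 → |·| = √(200²+500²) = √290000 ≈ 538.52, ∠ = arctan(500/200) ≈ 68.20°
|G| = 1 · 4.677e+05 / 2.6926e+05 ≈ 1.737
Gain = 20 log₁₀(1.737) ≈ 4.80 dB
∠G = 94.11° − 157.97° = -63.86°

4.8 dB, -63.9°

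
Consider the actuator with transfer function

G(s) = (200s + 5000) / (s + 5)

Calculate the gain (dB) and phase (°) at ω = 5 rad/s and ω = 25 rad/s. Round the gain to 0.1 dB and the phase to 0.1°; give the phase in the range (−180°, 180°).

Substitute s = j5:
Numerator: 200(j5) + 5000 = 5000 + j1000
Denominator: (j5) + 5 = 5 + j5
|N| = √(5000² + 1000²) ≈ 5099, ∠N ≈ 11.31°
|D| = √(5² + 5²) ≈ 7.0711, ∠D ≈ 45.00°
|G| = 5099 / 7.0711 ≈ 721.1
Gain = 20 log₁₀(721.1) ≈ 57.16 dB
∠G = 11.31° − 45.00° = -33.69°

Substitute s = j25:
Numerator: 200(j25) + 5000 = 5000 + j5000
Denominator: (j25) + 5 = 5 + j25
|N| = √(5000² + 5000²) ≈ 7071.1, ∠N ≈ 45.00°
|D| = √(5² + 25²) ≈ 25.495, ∠D ≈ 78.69°
|G| = 7071.1 / 25.495 ≈ 277.35
Gain = 20 log₁₀(277.35) ≈ 48.86 dB
∠G = 45.00° − 78.69° = -33.69°

ω = 5: 57.2 dB, -33.7°; ω = 25: 48.9 dB, -33.7°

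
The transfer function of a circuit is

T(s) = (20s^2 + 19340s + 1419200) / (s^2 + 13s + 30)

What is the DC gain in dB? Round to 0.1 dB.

93.5 dB

T(0) = 1419200 / 30 ≈ 47307
20 log₁₀(47307) ≈ 93.50 dB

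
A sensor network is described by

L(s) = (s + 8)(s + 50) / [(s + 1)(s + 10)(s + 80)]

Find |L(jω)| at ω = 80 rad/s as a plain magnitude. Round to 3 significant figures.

0.0104

At s = jω = j80:
zero (s+8): 8 + j80 → |·| = √(8²+80²) = √6464 ≈ 80.399, ∠ = arctan(80/8) ≈ 84.29°
zero (s+50): 50 + j80 → |·| = √(50²+80²) = √8900 ≈ 94.34, ∠ = arctan(80/50) ≈ 57.99°
pole (s+1): 1 + j80 → |·| = √(1²+80²) = √6401 ≈ 80.006, ∠ = arctan(80/1) ≈ 89.28°
pole (s+10): 10 + j80 → |·| = √(10²+80²) = √6500 ≈ 80.623, ∠ = arctan(80/10) ≈ 82.87°
pole (s+80): 80 + j80 → |·| = √(80²+80²) = √12800 ≈ 113.14, ∠ = arctan(80/80) ≈ 45.00°
|L| = 1 · 7584.8 / 7.2979e+05 ≈ 0.010393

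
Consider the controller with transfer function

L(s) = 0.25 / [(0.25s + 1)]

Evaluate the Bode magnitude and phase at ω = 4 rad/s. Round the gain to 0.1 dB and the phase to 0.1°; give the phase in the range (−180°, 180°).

At ω = 4 rad/s:
pole (1 + j4·0.25) = 1 + j1 → |·| ≈ 1.4142, ∠ ≈ 45.00°
|L| = 0.25 · 1 / (1.4142) ≈ 0.17678
Gain = 20 log₁₀(0.17678) ≈ -15.05 dB
∠L = (0°) − (45.00°) = -45.00°

-15.1 dB, -45.0°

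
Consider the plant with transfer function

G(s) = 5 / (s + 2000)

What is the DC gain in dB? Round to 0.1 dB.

G(0) = 5 / (2000) = 0.0025
20 log₁₀(0.0025) ≈ -52.04 dB

-52.0 dB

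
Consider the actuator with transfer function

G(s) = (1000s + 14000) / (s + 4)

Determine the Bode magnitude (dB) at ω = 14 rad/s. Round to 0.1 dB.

Substitute s = j14:
Numerator: 1000(j14) + 14000 = 14000 + j14000
Denominator: (j14) + 4 = 4 + j14
|N| = √(14000² + 14000²) ≈ 19799, ∠N ≈ 45.00°
|D| = √(4² + 14²) ≈ 14.56, ∠D ≈ 74.05°
|G| = 19799 / 14.56 ≈ 1359.8
Gain = 20 log₁₀(1359.8) ≈ 62.67 dB

62.7 dB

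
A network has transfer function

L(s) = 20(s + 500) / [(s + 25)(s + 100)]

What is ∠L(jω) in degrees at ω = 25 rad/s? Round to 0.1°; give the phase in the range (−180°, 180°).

-56.2°

At s = jω = j25:
zero (s+500): 500 + j25 → |·| = √(500²+25²) = √250625 ≈ 500.62, ∠ = arctan(25/500) ≈ 2.86°
pole (s+25): 25 + j25 → |·| = √(25²+25²) = √1250 ≈ 35.355, ∠ = arctan(25/25) ≈ 45.00°
pole (s+100): 100 + j25 → |·| = √(100²+25²) = √10625 ≈ 103.08, ∠ = arctan(25/100) ≈ 14.04°
∠L = 2.86° − 59.04° = -56.18°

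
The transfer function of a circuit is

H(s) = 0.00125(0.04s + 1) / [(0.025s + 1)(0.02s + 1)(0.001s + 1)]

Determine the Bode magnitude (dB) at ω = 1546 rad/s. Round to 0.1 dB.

-89.1 dB

At ω = 1546 rad/s:
zero (1 + j1546·0.04) = 1 + j61.84 → |·| ≈ 61.848, ∠ ≈ 89.07°
pole (1 + j1546·0.025) = 1 + j38.65 → |·| ≈ 38.663, ∠ ≈ 88.52°
pole (1 + j1546·0.02) = 1 + j30.92 → |·| ≈ 30.936, ∠ ≈ 88.15°
pole (1 + j1546·0.001) = 1 + j1.546 → |·| ≈ 1.8412, ∠ ≈ 57.10°
|H| = 0.00125 · 61.848 / (38.663 · 30.936 · 1.8412) ≈ 3.5105e-05
Gain = 20 log₁₀(3.5105e-05) ≈ -89.09 dB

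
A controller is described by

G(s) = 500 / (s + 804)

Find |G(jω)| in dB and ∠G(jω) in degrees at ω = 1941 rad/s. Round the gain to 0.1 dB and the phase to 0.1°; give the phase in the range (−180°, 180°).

Substitute s = j1941:
Numerator: 500 = 500 + j0
Denominator: (j1941) + 804 = 804 + j1941
|N| = √(500² + 0²) ≈ 500, ∠N ≈ 0.00°
|D| = √(804² + 1941²) ≈ 2100.9, ∠D ≈ 67.50°
|G| = 500 / 2100.9 ≈ 0.23799
Gain = 20 log₁₀(0.23799) ≈ -12.47 dB
∠G = 0.00° − 67.50° = -67.50°

-12.5 dB, -67.5°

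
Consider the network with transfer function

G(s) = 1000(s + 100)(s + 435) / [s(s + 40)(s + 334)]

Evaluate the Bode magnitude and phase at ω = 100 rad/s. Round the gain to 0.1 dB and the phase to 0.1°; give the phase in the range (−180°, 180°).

At s = jω = j100:
zero (s+100): 100 + j100 → |·| = √(100²+100²) = √20000 ≈ 141.42, ∠ = arctan(100/100) ≈ 45.00°
zero (s+435): 435 + j100 → |·| = √(435²+100²) = √199225 ≈ 446.35, ∠ = arctan(100/435) ≈ 12.95°
pole (s+40): 40 + j100 → |·| = √(40²+100²) = √11600 ≈ 107.7, ∠ = arctan(100/40) ≈ 68.20°
pole (s+334): 334 + j100 → |·| = √(334²+100²) = √121556 ≈ 348.65, ∠ = arctan(100/334) ≈ 16.67°
pole at origin: |s| = 100, ∠ = 90.00° (in denominator)
|G| = 1000 · 63123 / 3.755e+06 ≈ 16.81
Gain = 20 log₁₀(16.81) ≈ 24.51 dB
∠G = 57.95° − 174.87° = -116.92°

24.5 dB, -116.9°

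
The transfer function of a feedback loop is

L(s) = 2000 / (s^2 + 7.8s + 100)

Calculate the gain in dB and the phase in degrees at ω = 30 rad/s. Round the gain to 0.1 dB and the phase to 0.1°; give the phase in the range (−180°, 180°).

At s = jω = j30:
quadratic: (j30)² + 7.8·j30 + 100 = -800 + j234 → |·| ≈ 833.52, ∠ ≈ 163.70°
|L| = 2000 / 833.52 ≈ 2.3995
Gain = 20 log₁₀(2.3995) ≈ 7.60 dB
∠L = 0.00° − 163.70° = -163.70°

7.6 dB, -163.7°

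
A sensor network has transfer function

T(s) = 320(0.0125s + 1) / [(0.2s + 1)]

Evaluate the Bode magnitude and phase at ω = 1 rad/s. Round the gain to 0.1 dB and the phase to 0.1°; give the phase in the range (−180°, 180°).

At ω = 1 rad/s:
zero (1 + j1·0.0125) = 1 + j0.0125 → |·| ≈ 1.0001, ∠ ≈ 0.72°
pole (1 + j1·0.2) = 1 + j0.2 → |·| ≈ 1.0198, ∠ ≈ 11.31°
|T| = 320 · 1.0001 / (1.0198) ≈ 313.82
Gain = 20 log₁₀(313.82) ≈ 49.93 dB
∠T = (0.72°) − (11.31°) = -10.59°

49.9 dB, -10.6°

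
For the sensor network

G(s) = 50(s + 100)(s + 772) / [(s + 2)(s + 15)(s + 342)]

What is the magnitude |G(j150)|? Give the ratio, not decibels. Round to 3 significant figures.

0.839

At s = jω = j150:
zero (s+100): 100 + j150 → |·| = √(100²+150²) = √32500 ≈ 180.28, ∠ = arctan(150/100) ≈ 56.31°
zero (s+772): 772 + j150 → |·| = √(772²+150²) = √618484 ≈ 786.44, ∠ = arctan(150/772) ≈ 11.00°
pole (s+2): 2 + j150 → |·| = √(2²+150²) = √22504 ≈ 150.01, ∠ = arctan(150/2) ≈ 89.24°
pole (s+15): 15 + j150 → |·| = √(15²+150²) = √22725 ≈ 150.75, ∠ = arctan(150/15) ≈ 84.29°
pole (s+342): 342 + j150 → |·| = √(342²+150²) = √139464 ≈ 373.45, ∠ = arctan(150/342) ≈ 23.68°
|G| = 50 · 1.4178e+05 / 8.4452e+06 ≈ 0.83941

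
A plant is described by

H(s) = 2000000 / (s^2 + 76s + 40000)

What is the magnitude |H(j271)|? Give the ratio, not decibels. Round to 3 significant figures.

50.9

At s = jω = j271:
quadratic: (j271)² + 76·j271 + 40000 = -33441 + j20596 → |·| ≈ 39275, ∠ ≈ 148.37°
|H| = 2000000 / 39275 ≈ 50.923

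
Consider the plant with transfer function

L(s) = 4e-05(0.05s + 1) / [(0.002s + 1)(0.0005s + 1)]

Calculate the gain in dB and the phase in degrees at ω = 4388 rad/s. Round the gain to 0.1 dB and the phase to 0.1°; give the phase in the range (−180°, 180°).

-67.7 dB, -59.3°

At ω = 4388 rad/s:
zero (1 + j4388·0.05) = 1 + j219.4 → |·| ≈ 219.4, ∠ ≈ 89.74°
pole (1 + j4388·0.002) = 1 + j8.776 → |·| ≈ 8.8328, ∠ ≈ 83.50°
pole (1 + j4388·0.0005) = 1 + j2.194 → |·| ≈ 2.4111, ∠ ≈ 65.50°
|L| = 4e-05 · 219.4 / (8.8328 · 2.4111) ≈ 0.00041208
Gain = 20 log₁₀(0.00041208) ≈ -67.70 dB
∠L = (89.74°) − (83.50° + 65.50°) = -59.26°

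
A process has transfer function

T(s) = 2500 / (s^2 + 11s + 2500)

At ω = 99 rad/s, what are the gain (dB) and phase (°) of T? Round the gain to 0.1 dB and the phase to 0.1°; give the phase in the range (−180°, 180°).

At s = jω = j99:
quadratic: (j99)² + 11·j99 + 2500 = -7301 + j1089 → |·| ≈ 7381.8, ∠ ≈ 171.52°
|T| = 2500 / 7381.8 ≈ 0.33867
Gain = 20 log₁₀(0.33867) ≈ -9.40 dB
∠T = 0.00° − 171.52° = -171.52°

-9.4 dB, -171.5°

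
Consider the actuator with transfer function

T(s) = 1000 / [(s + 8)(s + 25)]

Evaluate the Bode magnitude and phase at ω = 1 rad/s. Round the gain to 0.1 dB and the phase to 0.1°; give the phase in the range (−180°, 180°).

13.9 dB, -9.4°

At s = jω = j1:
pole (s+8): 8 + j1 → |·| = √(8²+1²) = √65 ≈ 8.0623, ∠ = arctan(1/8) ≈ 7.13°
pole (s+25): 25 + j1 → |·| = √(25²+1²) = √626 ≈ 25.02, ∠ = arctan(1/25) ≈ 2.29°
|T| = 1000 / 201.72 ≈ 4.9574
Gain = 20 log₁₀(4.9574) ≈ 13.91 dB
∠T = 0.00° − 9.42° = -9.42°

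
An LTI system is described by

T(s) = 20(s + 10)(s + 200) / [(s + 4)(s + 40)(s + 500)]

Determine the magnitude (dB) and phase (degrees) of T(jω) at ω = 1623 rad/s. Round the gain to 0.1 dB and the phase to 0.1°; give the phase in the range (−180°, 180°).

-38.5 dB, -78.7°

At s = jω = j1623:
zero (s+10): 10 + j1623 → |·| = √(10²+1623²) = √2634229 ≈ 1623, ∠ = arctan(1623/10) ≈ 89.65°
zero (s+200): 200 + j1623 → |·| = √(200²+1623²) = √2674129 ≈ 1635.3, ∠ = arctan(1623/200) ≈ 82.97°
pole (s+4): 4 + j1623 → |·| = √(4²+1623²) = √2634145 ≈ 1623, ∠ = arctan(1623/4) ≈ 89.86°
pole (s+40): 40 + j1623 → |·| = √(40²+1623²) = √2635729 ≈ 1623.5, ∠ = arctan(1623/40) ≈ 88.59°
pole (s+500): 500 + j1623 → |·| = √(500²+1623²) = √2884129 ≈ 1698.3, ∠ = arctan(1623/500) ≈ 72.88°
|T| = 20 · 2.6541e+06 / 4.4749e+09 ≈ 0.011862
Gain = 20 log₁₀(0.011862) ≈ -38.52 dB
∠T = 172.62° − 251.33° = -78.71°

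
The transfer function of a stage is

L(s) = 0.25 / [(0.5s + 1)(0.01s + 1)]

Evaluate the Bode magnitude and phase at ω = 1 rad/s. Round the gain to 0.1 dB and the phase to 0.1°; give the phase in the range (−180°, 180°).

At ω = 1 rad/s:
pole (1 + j1·0.5) = 1 + j0.5 → |·| ≈ 1.118, ∠ ≈ 26.57°
pole (1 + j1·0.01) = 1 + j0.01 → |·| ≈ 1, ∠ ≈ 0.57°
|L| = 0.25 · 1 / (1.118 · 1) ≈ 0.22361
Gain = 20 log₁₀(0.22361) ≈ -13.01 dB
∠L = (0°) − (26.57° + 0.57°) = -27.14°

-13.0 dB, -27.1°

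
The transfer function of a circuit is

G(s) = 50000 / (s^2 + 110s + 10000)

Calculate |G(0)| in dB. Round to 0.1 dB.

14.0 dB

G(0) = 50000 / 10000 = 5
20 log₁₀(5) ≈ 13.98 dB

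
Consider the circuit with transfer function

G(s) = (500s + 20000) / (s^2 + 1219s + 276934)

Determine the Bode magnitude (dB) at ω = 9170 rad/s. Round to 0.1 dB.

-25.3 dB

Substitute s = j9170:
Numerator: 500(j9170) + 20000 = 20000 + j4585000
Denominator: (j9170)^2 + 1219(j9170) + 276934 = -83811966 + j11178230
|N| = √(20000² + 4585000²) ≈ 4.585e+06, ∠N ≈ 89.75°
|D| = √(83811966² + 11178230²) ≈ 8.4554e+07, ∠D ≈ 172.40°
|G| = 4.585e+06 / 8.4554e+07 ≈ 0.054226
Gain = 20 log₁₀(0.054226) ≈ -25.32 dB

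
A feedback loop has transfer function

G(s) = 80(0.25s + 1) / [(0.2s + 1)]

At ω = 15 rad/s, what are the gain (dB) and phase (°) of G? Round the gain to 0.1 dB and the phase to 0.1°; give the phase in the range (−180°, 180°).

At ω = 15 rad/s:
zero (1 + j15·0.25) = 1 + j3.75 → |·| ≈ 3.881, ∠ ≈ 75.07°
pole (1 + j15·0.2) = 1 + j3 → |·| ≈ 3.1623, ∠ ≈ 71.57°
|G| = 80 · 3.881 / (3.1623) ≈ 98.182
Gain = 20 log₁₀(98.182) ≈ 39.84 dB
∠G = (75.07°) − (71.57°) = 3.50°

39.8 dB, 3.5°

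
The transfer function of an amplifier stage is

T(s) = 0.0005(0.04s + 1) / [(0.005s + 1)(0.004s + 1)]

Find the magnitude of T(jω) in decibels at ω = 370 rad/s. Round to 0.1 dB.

At ω = 370 rad/s:
zero (1 + j370·0.04) = 1 + j14.8 → |·| ≈ 14.834, ∠ ≈ 86.13°
pole (1 + j370·0.005) = 1 + j1.85 → |·| ≈ 2.103, ∠ ≈ 61.61°
pole (1 + j370·0.004) = 1 + j1.48 → |·| ≈ 1.7862, ∠ ≈ 55.95°
|T| = 0.0005 · 14.834 / (2.103 · 1.7862) ≈ 0.0019745
Gain = 20 log₁₀(0.0019745) ≈ -54.09 dB

-54.1 dB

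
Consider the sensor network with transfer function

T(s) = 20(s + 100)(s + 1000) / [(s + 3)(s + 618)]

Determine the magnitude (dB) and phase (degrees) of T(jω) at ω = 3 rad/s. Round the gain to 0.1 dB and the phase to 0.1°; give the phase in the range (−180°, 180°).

At s = jω = j3:
zero (s+100): 100 + j3 → |·| = √(100²+3²) = √10009 ≈ 100.04, ∠ = arctan(3/100) ≈ 1.72°
zero (s+1000): 1000 + j3 → |·| = √(1000²+3²) = √1000009 ≈ 1000, ∠ = arctan(3/1000) ≈ 0.17°
pole (s+3): 3 + j3 → |·| = √(3²+3²) = √18 ≈ 4.2426, ∠ = arctan(3/3) ≈ 45.00°
pole (s+618): 618 + j3 → |·| = √(618²+3²) = √381933 ≈ 618.01, ∠ = arctan(3/618) ≈ 0.28°
|T| = 20 · 1.0004e+05 / 2622 ≈ 763.08
Gain = 20 log₁₀(763.08) ≈ 57.65 dB
∠T = 1.89° − 45.28° = -43.39°

57.7 dB, -43.4°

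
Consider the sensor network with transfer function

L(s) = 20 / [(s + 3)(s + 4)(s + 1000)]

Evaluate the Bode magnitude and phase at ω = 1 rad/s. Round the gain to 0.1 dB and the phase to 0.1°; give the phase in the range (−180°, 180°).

-56.3 dB, -32.5°

At s = jω = j1:
pole (s+3): 3 + j1 → |·| = √(3²+1²) = √10 ≈ 3.1623, ∠ = arctan(1/3) ≈ 18.43°
pole (s+4): 4 + j1 → |·| = √(4²+1²) = √17 ≈ 4.1231, ∠ = arctan(1/4) ≈ 14.04°
pole (s+1000): 1000 + j1 → |·| = √(1000²+1²) = √1000001 ≈ 1000, ∠ = arctan(1/1000) ≈ 0.06°
|L| = 20 / 13038 ≈ 0.001534
Gain = 20 log₁₀(0.001534) ≈ -56.28 dB
∠L = 0.00° − 32.53° = -32.53°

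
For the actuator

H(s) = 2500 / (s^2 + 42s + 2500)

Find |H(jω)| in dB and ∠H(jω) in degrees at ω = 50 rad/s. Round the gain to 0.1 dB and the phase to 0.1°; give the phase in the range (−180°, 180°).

1.5 dB, -90.0°

At s = jω = j50:
quadratic: (j50)² + 42·j50 + 2500 = 0 + j2100 → |·| ≈ 2100, ∠ ≈ 90.00°
|H| = 2500 / 2100 ≈ 1.1905
Gain = 20 log₁₀(1.1905) ≈ 1.51 dB
∠H = 0.00° − 90.00° = -90.00°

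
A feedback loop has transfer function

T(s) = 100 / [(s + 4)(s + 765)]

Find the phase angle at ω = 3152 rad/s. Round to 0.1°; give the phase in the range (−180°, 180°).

-166.3°

At s = jω = j3152:
pole (s+4): 4 + j3152 → |·| = √(4²+3152²) = √9935120 ≈ 3152, ∠ = arctan(3152/4) ≈ 89.93°
pole (s+765): 765 + j3152 → |·| = √(765²+3152²) = √10520329 ≈ 3243.5, ∠ = arctan(3152/765) ≈ 76.36°
∠T = 0.00° − 166.29° = -166.29°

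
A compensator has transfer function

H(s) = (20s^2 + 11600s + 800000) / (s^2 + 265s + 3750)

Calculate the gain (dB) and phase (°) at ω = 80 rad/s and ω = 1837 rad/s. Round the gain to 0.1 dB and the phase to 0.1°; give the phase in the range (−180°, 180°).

ω = 80: 34.6 dB, -43.0°; ω = 1837: 26.3 dB, -9.5°

Substitute s = j80:
Numerator: 20(j80)^2 + 11600(j80) + 800000 = 672000 + j928000
Denominator: (j80)^2 + 265(j80) + 3750 = -2650 + j21200
|N| = √(672000² + 928000²) ≈ 1.1458e+06, ∠N ≈ 54.09°
|D| = √(2650² + 21200²) ≈ 21365, ∠D ≈ 97.13°
|H| = 1.1458e+06 / 21365 ≈ 53.63
Gain = 20 log₁₀(53.63) ≈ 34.59 dB
∠H = 54.09° − 97.13° = -43.04°

Substitute s = j1837:
Numerator: 20(j1837)^2 + 11600(j1837) + 800000 = -66691380 + j21309200
Denominator: (j1837)^2 + 265(j1837) + 3750 = -3370819 + j486805
|N| = √(66691380² + 21309200²) ≈ 7.0013e+07, ∠N ≈ 162.28°
|D| = √(3370819² + 486805²) ≈ 3.4058e+06, ∠D ≈ 171.78°
|H| = 7.0013e+07 / 3.4058e+06 ≈ 20.557
Gain = 20 log₁₀(20.557) ≈ 26.26 dB
∠H = 162.28° − 171.78° = -9.50°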